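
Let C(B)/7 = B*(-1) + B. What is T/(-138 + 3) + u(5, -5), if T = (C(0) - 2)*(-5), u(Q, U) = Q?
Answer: 133/27 ≈ 4.9259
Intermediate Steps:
C(B) = 0 (C(B) = 7*(B*(-1) + B) = 7*(-B + B) = 7*0 = 0)
T = 10 (T = (0 - 2)*(-5) = -2*(-5) = 10)
T/(-138 + 3) + u(5, -5) = 10/(-138 + 3) + 5 = 10/(-135) + 5 = 10*(-1/135) + 5 = -2/27 + 5 = 133/27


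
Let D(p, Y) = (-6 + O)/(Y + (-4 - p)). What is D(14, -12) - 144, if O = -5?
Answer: -4309/30 ≈ -143.63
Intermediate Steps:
D(p, Y) = -11/(-4 + Y - p) (D(p, Y) = (-6 - 5)/(Y + (-4 - p)) = -11/(-4 + Y - p))
D(14, -12) - 144 = 11/(4 + 14 - 1*(-12)) - 144 = 11/(4 + 14 + 12) - 144 = 11/30 - 144 = -4309/30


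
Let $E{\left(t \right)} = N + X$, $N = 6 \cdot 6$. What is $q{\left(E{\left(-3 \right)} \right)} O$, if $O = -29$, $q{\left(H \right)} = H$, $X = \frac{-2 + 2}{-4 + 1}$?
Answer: $-1044$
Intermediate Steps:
$N = 36$
$X = 0$ ($X = \frac{0}{-3} = 0 \left(- \frac{1}{3}\right) = 0$)
$E{\left(t \right)} = 36$ ($E{\left(t \right)} = 36 + 0 = 36$)
$q{\left(E{\left(-3 \right)} \right)} O = 36 \left(-29\right) = -1044$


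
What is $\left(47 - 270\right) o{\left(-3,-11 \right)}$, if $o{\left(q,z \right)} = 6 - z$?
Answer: $-3791$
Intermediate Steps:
$\left(47 - 270\right) o{\left(-3,-11 \right)} = \left(47 - 270\right) \left(6 - -11\right) = - 223 \left(6 + 11\right) = \left(-223\right) 17 = -3791$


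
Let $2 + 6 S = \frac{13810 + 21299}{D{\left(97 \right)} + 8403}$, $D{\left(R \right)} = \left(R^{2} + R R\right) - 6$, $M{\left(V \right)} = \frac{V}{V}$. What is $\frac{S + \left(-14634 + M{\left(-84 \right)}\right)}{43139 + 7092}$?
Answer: $- \frac{2389441891}{8202219990} \approx -0.29132$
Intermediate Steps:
$M{\left(V \right)} = 1$
$D{\left(R \right)} = -6 + 2 R^{2}$ ($D{\left(R \right)} = \left(R^{2} + R^{2}\right) - 6 = 2 R^{2} - 6 = -6 + 2 R^{2}$)
$S = - \frac{19321}{163290}$ ($S = - \frac{1}{3} + \frac{\left(13810 + 21299\right) \frac{1}{\left(-6 + 2 \cdot 97^{2}\right) + 8403}}{6} = - \frac{1}{3} + \frac{35109 \frac{1}{\left(-6 + 2 \cdot 9409\right) + 8403}}{6} = - \frac{1}{3} + \frac{35109 \frac{1}{\left(-6 + 18818\right) + 8403}}{6} = - \frac{1}{3} + \frac{35109 \frac{1}{18812 + 8403}}{6} = - \frac{1}{3} + \frac{35109 \cdot \frac{1}{27215}}{6} = - \frac{1}{3} + \frac{1}{6} \cdot \frac{35109}{27215} = - \frac{1}{3} + \frac{11703}{54430} = - \frac{19321}{163290} \approx -0.11832$)
$\frac{S + \left(-14634 + M{\left(-84 \right)}\right)}{43139 + 7092} = \frac{- \frac{19321}{163290} + \left(-14634 + 1\right)}{43139 + 7092} = \frac{- \frac{19321}{163290} - 14633}{50231} = \left(- \frac{2389441891}{163290}\right) \frac{1}{50231} = - \frac{2389441891}{8202219990}$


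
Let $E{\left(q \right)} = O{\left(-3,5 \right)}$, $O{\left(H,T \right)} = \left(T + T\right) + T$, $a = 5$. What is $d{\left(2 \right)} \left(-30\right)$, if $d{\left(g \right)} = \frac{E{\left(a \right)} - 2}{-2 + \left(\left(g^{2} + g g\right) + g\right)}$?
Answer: $- \frac{195}{4} \approx -48.75$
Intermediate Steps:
$O{\left(H,T \right)} = 3 T$ ($O{\left(H,T \right)} = 2 T + T = 3 T$)
$E{\left(q \right)} = 15$ ($E{\left(q \right)} = 3 \cdot 5 = 15$)
$d{\left(g \right)} = \frac{13}{-2 + g + 2 g^{2}}$ ($d{\left(g \right)} = \frac{15 - 2}{-2 + \left(\left(g^{2} + g g\right) + g\right)} = \frac{13}{-2 + \left(\left(g^{2} + g^{2}\right) + g\right)} = \frac{13}{-2 + \left(2 g^{2} + g\right)} = \frac{13}{-2 + \left(g + 2 g^{2}\right)} = \frac{13}{-2 + g + 2 g^{2}}$)
$d{\left(2 \right)} \left(-30\right) = \frac{13}{-2 + 2 + 2 \cdot 2^{2}} \left(-30\right) = \frac{13}{-2 + 2 + 2 \cdot 4} \left(-30\right) = \frac{13}{-2 + 2 + 8} \left(-30\right) = \frac{13}{8} \left(-30\right) = - \frac{195}{4}$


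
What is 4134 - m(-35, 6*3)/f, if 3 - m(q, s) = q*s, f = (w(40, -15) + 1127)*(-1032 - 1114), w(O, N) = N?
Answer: 9865179801/2386352 ≈ 4134.0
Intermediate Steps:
f = -2386352 (f = (-15 + 1127)*(-1032 - 1114) = 1112*(-2146) = -2386352)
m(q, s) = 3 - q*s
4134 - m(-35, 6*3)/f = 4134 - (3 - 1*(-35)*6*3)/(-2386352) = 4134 - (3 - 1*(-35)*18)*(-1)/2386352 = 4134 - (3 + 630)*(-1)/2386352 = 4134 - 633*(-1)/2386352 = 4134 - 1*(-633/2386352) = 4134 + 633/2386352 = 9865179801/2386352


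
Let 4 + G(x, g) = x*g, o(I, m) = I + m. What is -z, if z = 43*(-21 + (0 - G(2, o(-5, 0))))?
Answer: 301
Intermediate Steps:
G(x, g) = -4 + g*x (G(x, g) = -4 + x*g = -4 + g*x)
z = -301 (z = 43*(-21 + (0 - (-4 + (-5 + 0)*2))) = 43*(-21 + (0 - (-4 - 5*2))) = 43*(-21 + (0 - (-4 - 10))) = 43*(-21 + (0 - 1*(-14))) = 43*(-21 + (0 + 14)) = 43*(-21 + 14) = 43*(-7) = -301)
-z = -1*(-301) = 301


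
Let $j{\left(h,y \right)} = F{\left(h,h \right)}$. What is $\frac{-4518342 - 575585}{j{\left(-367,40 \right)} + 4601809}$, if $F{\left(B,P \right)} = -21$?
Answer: $- \frac{5093927}{4601788} \approx -1.1069$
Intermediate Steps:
$j{\left(h,y \right)} = -21$
$\frac{-4518342 - 575585}{j{\left(-367,40 \right)} + 4601809} = \frac{-4518342 - 575585}{-21 + 4601809} = - \frac{5093927}{4601788}$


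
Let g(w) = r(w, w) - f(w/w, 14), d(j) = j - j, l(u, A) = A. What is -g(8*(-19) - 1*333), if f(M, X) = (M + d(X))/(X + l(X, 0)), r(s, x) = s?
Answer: 6791/14 ≈ 485.07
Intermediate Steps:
d(j) = 0
f(M, X) = M/X (f(M, X) = (M + 0)/(X + 0) = M/X)
g(w) = -1/14 + w (g(w) = w - w/w/14 = w - 1/14 = -1/14 + w)
-g(8*(-19) - 1*333) = -(-1/14 + (8*(-19) - 1*333)) = -(-1/14 + (-152 - 333)) = -(-1/14 - 485) = -1*(-6791/14) = 6791/14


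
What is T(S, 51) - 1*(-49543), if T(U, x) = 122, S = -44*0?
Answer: 49665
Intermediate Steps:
S = 0
T(S, 51) - 1*(-49543) = 122 - 1*(-49543) = 122 + 49543 = 49665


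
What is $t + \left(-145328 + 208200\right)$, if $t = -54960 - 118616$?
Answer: $-110704$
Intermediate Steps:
$t = -173576$
$t + \left(-145328 + 208200\right) = -173576 + \left(-145328 + 208200\right) = -173576 + 62872 = -110704$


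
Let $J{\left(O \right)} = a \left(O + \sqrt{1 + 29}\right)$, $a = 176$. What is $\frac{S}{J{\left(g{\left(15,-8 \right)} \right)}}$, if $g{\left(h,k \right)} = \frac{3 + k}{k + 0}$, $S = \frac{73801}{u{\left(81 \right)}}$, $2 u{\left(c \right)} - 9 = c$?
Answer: $- \frac{73801}{375210} + \frac{295204 \sqrt{30}}{938025} \approx 1.527$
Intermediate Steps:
$u{\left(c \right)} = \frac{9}{2} + \frac{c}{2}$
$S = \frac{73801}{45}$ ($S = \frac{73801}{\frac{9}{2} + \frac{1}{2} \cdot 81} = \frac{73801}{\frac{9}{2} + \frac{81}{2}} = \frac{73801}{45} \approx 1640.0$)
$g{\left(h,k \right)} = \frac{3 + k}{k}$
$J{\left(O \right)} = 176 O + 176 \sqrt{30}$ ($J{\left(O \right)} = 176 \left(O + \sqrt{1 + 29}\right) = 176 \left(O + \sqrt{30}\right) = 176 O + 176 \sqrt{30}$)
$\frac{S}{J{\left(g{\left(15,-8 \right)} \right)}} = \frac{73801}{45 \left(176 \frac{3 - 8}{-8} + 176 \sqrt{30}\right)} = \frac{73801}{45 \left(176 \left(\left(- \frac{1}{8}\right) \left(-5\right)\right) + 176 \sqrt{30}\right)} = \frac{73801}{45 \left(176 \cdot \frac{5}{8} + 176 \sqrt{30}\right)} = \frac{73801}{45 \left(110 + 176 \sqrt{30}\right)}$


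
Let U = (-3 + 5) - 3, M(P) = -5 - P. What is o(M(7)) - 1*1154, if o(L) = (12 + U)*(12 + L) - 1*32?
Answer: -1186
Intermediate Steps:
U = -1 (U = 2 - 3 = -1)
o(L) = 100 + 11*L (o(L) = (12 - 1)*(12 + L) - 1*32 = 11*(12 + L) - 32 = (132 + 11*L) - 32 = 100 + 11*L)
o(M(7)) - 1*1154 = (100 + 11*(-5 - 1*7)) - 1*1154 = (100 + 11*(-5 - 7)) - 1154 = (100 + 11*(-12)) - 1154 = (100 - 132) - 1154 = -32 - 1154 = -1186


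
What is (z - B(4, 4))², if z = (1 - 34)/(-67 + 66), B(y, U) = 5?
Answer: 784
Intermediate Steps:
z = 33 (z = -33/(-1) = -33*(-1) = 33)
(z - B(4, 4))² = (33 - 1*5)² = (33 - 5)² = 28² = 784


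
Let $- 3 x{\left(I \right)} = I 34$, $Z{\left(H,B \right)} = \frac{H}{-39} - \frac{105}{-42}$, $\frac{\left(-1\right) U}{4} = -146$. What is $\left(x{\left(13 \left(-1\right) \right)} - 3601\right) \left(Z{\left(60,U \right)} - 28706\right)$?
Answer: $\frac{198275269}{2} \approx 9.9138 \cdot 10^{7}$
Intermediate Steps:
$U = 584$ ($U = \left(-4\right) \left(-146\right) = 584$)
$Z{\left(H,B \right)} = \frac{5}{2} - \frac{H}{39}$ ($Z{\left(H,B \right)} = H \left(- \frac{1}{39}\right) - - \frac{5}{2} = - \frac{H}{39} + \frac{5}{2} = \frac{5}{2} - \frac{H}{39}$)
$x{\left(I \right)} = - \frac{34 I}{3}$ ($x{\left(I \right)} = - \frac{I 34}{3} = - \frac{34 I}{3}$)
$\left(x{\left(13 \left(-1\right) \right)} - 3601\right) \left(Z{\left(60,U \right)} - 28706\right) = \left(- \frac{34 \cdot 13 \left(-1\right)}{3} - 3601\right) \left(\left(\frac{5}{2} - \frac{20}{13}\right) - 28706\right) = \left(\left(- \frac{34}{3}\right) \left(-13\right) - 3601\right) \left(\left(\frac{5}{2} - \frac{20}{13}\right) - 28706\right) = \left(\frac{442}{3} - 3601\right) \left(\frac{25}{26} - 28706\right) = \left(- \frac{10361}{3}\right) \left(- \frac{746331}{26}\right) = \frac{198275269}{2}$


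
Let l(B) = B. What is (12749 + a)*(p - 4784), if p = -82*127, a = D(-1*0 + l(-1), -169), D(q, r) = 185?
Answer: -196570932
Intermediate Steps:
a = 185
p = -10414
(12749 + a)*(p - 4784) = (12749 + 185)*(-10414 - 4784) = 12934*(-15198) = -196570932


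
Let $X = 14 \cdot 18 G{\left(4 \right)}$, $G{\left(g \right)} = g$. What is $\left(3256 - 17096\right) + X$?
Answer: $-12832$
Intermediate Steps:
$X = 1008$ ($X = 14 \cdot 18 \cdot 4 = 252 \cdot 4 = 1008$)
$\left(3256 - 17096\right) + X = \left(3256 - 17096\right) + 1008 = -13840 + 1008 = -12832$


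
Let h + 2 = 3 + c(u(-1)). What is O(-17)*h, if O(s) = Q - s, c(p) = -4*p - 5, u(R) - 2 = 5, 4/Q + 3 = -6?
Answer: -4768/9 ≈ -529.78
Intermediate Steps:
Q = -4/9 (Q = 4/(-3 - 6) = 4/(-9) = 4*(-⅑) = -4/9 ≈ -0.44444)
u(R) = 7 (u(R) = 2 + 5 = 7)
c(p) = -5 - 4*p
O(s) = -4/9 - s
h = -32 (h = -2 + (3 + (-5 - 4*7)) = -2 + (3 + (-5 - 28)) = -2 + (3 - 33) = -2 - 30 = -32)
O(-17)*h = (-4/9 - 1*(-17))*(-32) = (-4/9 + 17)*(-32) = (149/9)*(-32) = -4768/9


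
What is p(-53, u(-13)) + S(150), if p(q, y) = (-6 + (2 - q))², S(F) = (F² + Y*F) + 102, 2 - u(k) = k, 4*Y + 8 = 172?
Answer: 31153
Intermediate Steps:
Y = 41 (Y = -2 + (¼)*172 = -2 + 43 = 41)
u(k) = 2 - k
S(F) = 102 + F² + 41*F (S(F) = (F² + 41*F) + 102 = 102 + F² + 41*F)
p(q, y) = (-4 - q)²
p(-53, u(-13)) + S(150) = (4 - 53)² + (102 + 150² + 41*150) = (-49)² + (102 + 22500 + 6150) = 2401 + 28752 = 31153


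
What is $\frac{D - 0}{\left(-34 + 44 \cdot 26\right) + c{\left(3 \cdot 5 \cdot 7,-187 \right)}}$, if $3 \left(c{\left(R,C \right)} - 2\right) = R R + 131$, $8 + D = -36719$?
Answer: $- \frac{110181}{14492} \approx -7.6029$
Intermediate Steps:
$D = -36727$ ($D = -8 - 36719 = -36727$)
$c{\left(R,C \right)} = \frac{137}{3} + \frac{R^{2}}{3}$ ($c{\left(R,C \right)} = 2 + \frac{R R + 131}{3} = 2 + \frac{R^{2} + 131}{3} = 2 + \frac{131 + R^{2}}{3} = 2 + \left(\frac{131}{3} + \frac{R^{2}}{3}\right) = \frac{137}{3} + \frac{R^{2}}{3}$)
$\frac{D - 0}{\left(-34 + 44 \cdot 26\right) + c{\left(3 \cdot 5 \cdot 7,-187 \right)}} = \frac{-36727 - 0}{\left(-34 + 44 \cdot 26\right) + \left(\frac{137}{3} + \frac{\left(3 \cdot 5 \cdot 7\right)^{2}}{3}\right)} = \frac{-36727 + 0}{\left(-34 + 1144\right) + \left(\frac{137}{3} + \frac{\left(15 \cdot 7\right)^{2}}{3}\right)} = - \frac{36727}{1110 + \left(\frac{137}{3} + \frac{105^{2}}{3}\right)} = - \frac{36727}{1110 + \left(\frac{137}{3} + \frac{1}{3} \cdot 11025\right)} = - \frac{36727}{1110 + \left(\frac{137}{3} + 3675\right)} = - \frac{36727}{1110 + \frac{11162}{3}} = - \frac{36727}{\frac{14492}{3}} = \left(-36727\right) \frac{3}{14492} = - \frac{110181}{14492}$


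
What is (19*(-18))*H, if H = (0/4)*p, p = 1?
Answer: 0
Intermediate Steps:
H = 0 (H = (0/4)*1 = (0*(1/4))*1 = 0*1 = 0)
(19*(-18))*H = (19*(-18))*0 = -342*0 = 0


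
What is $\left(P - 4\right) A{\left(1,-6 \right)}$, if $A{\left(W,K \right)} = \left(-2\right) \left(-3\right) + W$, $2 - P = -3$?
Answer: $7$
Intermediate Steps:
$P = 5$ ($P = 2 - -3 = 2 + 3 = 5$)
$A{\left(W,K \right)} = 6 + W$
$\left(P - 4\right) A{\left(1,-6 \right)} = \left(5 - 4\right) \left(6 + 1\right) = 1 \cdot 7 = 7$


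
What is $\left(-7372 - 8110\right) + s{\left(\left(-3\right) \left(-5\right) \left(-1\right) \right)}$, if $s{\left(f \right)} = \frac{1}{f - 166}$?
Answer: $- \frac{2802243}{181} \approx -15482.0$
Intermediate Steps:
$s{\left(f \right)} = \frac{1}{-166 + f}$
$\left(-7372 - 8110\right) + s{\left(\left(-3\right) \left(-5\right) \left(-1\right) \right)} = \left(-7372 - 8110\right) + \frac{1}{-166 + \left(-3\right) \left(-5\right) \left(-1\right)} = -15482 + \frac{1}{-166 + 15 \left(-1\right)} = -15482 + \frac{1}{-166 - 15} = -15482 + \frac{1}{-181} = -15482 - \frac{1}{181} = - \frac{2802243}{181}$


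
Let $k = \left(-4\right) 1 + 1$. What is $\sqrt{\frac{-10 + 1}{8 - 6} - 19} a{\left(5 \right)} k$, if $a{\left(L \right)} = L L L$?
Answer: $- \frac{375 i \sqrt{94}}{2} \approx - 1817.9 i$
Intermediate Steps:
$k = -3$ ($k = -4 + 1 = -3$)
$a{\left(L \right)} = L^{3}$ ($a{\left(L \right)} = L^{2} L = L^{3}$)
$\sqrt{\frac{-10 + 1}{8 - 6} - 19} a{\left(5 \right)} k = \sqrt{\frac{-10 + 1}{8 - 6} - 19} \cdot 5^{3} \left(-3\right) = \sqrt{- \frac{9}{2} - 19} \cdot 125 \left(-3\right) = \sqrt{- \frac{47}{2}} \cdot 125 \left(-3\right) = \frac{i \sqrt{94}}{2} \cdot 125 \left(-3\right) = \frac{125 i \sqrt{94}}{2} \left(-3\right) = - \frac{375 i \sqrt{94}}{2}$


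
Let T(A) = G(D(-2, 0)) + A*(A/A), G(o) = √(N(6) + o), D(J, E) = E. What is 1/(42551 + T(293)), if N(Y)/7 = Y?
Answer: 21422/917804147 - √42/1835608294 ≈ 2.3337e-5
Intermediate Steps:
N(Y) = 7*Y
G(o) = √(42 + o) (G(o) = √(7*6 + o) = √(42 + o))
T(A) = A + √42 (T(A) = √(42 + 0) + A*(A/A) = √42 + A*1 = √42 + A = A + √42)
1/(42551 + T(293)) = 1/(42551 + (293 + √42)) = 1/(42844 + √42)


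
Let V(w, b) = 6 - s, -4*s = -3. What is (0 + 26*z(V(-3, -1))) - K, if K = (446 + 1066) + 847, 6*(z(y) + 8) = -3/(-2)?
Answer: -5121/2 ≈ -2560.5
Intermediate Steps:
s = ¾ (s = -¼*(-3) = ¾ ≈ 0.75000)
V(w, b) = 21/4 (V(w, b) = 6 - 1*¾ = 6 - ¾ = 21/4)
z(y) = -31/4 (z(y) = -8 + (-3/(-2))/6 = -8 + (-3*(-½))/6 = -8 + (⅙)*(3/2) = -8 + ¼ = -31/4)
K = 2359 (K = 1512 + 847 = 2359)
(0 + 26*z(V(-3, -1))) - K = (0 + 26*(-31/4)) - 1*2359 = (0 - 403/2) - 2359 = -403/2 - 2359 = -5121/2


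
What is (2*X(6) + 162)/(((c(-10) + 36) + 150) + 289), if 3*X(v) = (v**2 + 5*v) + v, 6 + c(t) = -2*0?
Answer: 30/67 ≈ 0.44776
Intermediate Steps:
c(t) = -6 (c(t) = -6 - 2*0 = -6 + 0 = -6)
X(v) = 2*v + v**2/3 (X(v) = ((v**2 + 5*v) + v)/3 = (v**2 + 6*v)/3 = 2*v + v**2/3)
(2*X(6) + 162)/(((c(-10) + 36) + 150) + 289) = (2*((1/3)*6*(6 + 6)) + 162)/(((-6 + 36) + 150) + 289) = (2*((1/3)*6*12) + 162)/((30 + 150) + 289) = (2*24 + 162)/(180 + 289) = (48 + 162)/469 = 210*(1/469) = 30/67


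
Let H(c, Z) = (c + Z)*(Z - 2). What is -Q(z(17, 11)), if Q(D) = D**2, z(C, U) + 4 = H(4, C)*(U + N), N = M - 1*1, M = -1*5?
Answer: -2468041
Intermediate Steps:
M = -5
H(c, Z) = (-2 + Z)*(Z + c) (H(c, Z) = (Z + c)*(-2 + Z) = (-2 + Z)*(Z + c))
N = -6 (N = -5 - 1*1 = -5 - 1 = -6)
z(C, U) = -4 + (-6 + U)*(-8 + C**2 + 2*C) (z(C, U) = -4 + (C**2 - 2*C - 2*4 + C*4)*(U - 6) = -4 + (C**2 - 2*C - 8 + 4*C)*(-6 + U) = -4 + (-8 + C**2 + 2*C)*(-6 + U) = -4 + (-6 + U)*(-8 + C**2 + 2*C))
-Q(z(17, 11)) = -(44 - 12*17 - 6*17**2 + 11*(-8 + 17**2 + 2*17))**2 = -(44 - 204 - 6*289 + 11*(-8 + 289 + 34))**2 = -(44 - 204 - 1734 + 11*315)**2 = -(44 - 204 - 1734 + 3465)**2 = -1*1571**2 = -1*2468041 = -2468041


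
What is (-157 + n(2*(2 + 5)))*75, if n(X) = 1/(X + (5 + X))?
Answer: -129500/11 ≈ -11773.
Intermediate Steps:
n(X) = 1/(5 + 2*X)
(-157 + n(2*(2 + 5)))*75 = (-157 + 1/(5 + 2*(2*(2 + 5))))*75 = (-157 + 1/(5 + 2*(2*7)))*75 = (-157 + 1/(5 + 2*14))*75 = (-157 + 1/(5 + 28))*75 = (-157 + 1/33)*75 = -5180/33*75 = -129500/11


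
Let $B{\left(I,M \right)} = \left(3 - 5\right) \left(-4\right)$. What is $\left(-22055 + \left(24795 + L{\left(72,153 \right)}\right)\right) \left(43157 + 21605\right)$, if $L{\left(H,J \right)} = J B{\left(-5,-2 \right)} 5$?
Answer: $573791320$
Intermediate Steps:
$B{\left(I,M \right)} = 8$ ($B{\left(I,M \right)} = \left(-2\right) \left(-4\right) = 8$)
$L{\left(H,J \right)} = 40 J$ ($L{\left(H,J \right)} = J 8 \cdot 5 = 8 J 5 = 40 J$)
$\left(-22055 + \left(24795 + L{\left(72,153 \right)}\right)\right) \left(43157 + 21605\right) = \left(-22055 + \left(24795 + 40 \cdot 153\right)\right) \left(43157 + 21605\right) = \left(-22055 + \left(24795 + 6120\right)\right) 64762 = \left(-22055 + 30915\right) 64762 = 8860 \cdot 64762 = 573791320$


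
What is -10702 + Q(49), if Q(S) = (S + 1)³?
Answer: 114298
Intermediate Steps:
Q(S) = (1 + S)³
-10702 + Q(49) = -10702 + (1 + 49)³ = -10702 + 50³ = -10702 + 125000 = 114298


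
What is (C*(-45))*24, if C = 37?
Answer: -39960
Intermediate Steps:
(C*(-45))*24 = (37*(-45))*24 = -1665*24 = -39960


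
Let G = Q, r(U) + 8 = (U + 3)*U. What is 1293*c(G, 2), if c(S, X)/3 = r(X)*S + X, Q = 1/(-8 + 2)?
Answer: 6465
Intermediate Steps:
Q = -⅙ (Q = 1/(-6) = -⅙ ≈ -0.16667)
r(U) = -8 + U*(3 + U) (r(U) = -8 + (U + 3)*U = -8 + (3 + U)*U = -8 + U*(3 + U))
G = -⅙ ≈ -0.16667
c(S, X) = 3*X + 3*S*(-8 + X² + 3*X) (c(S, X) = 3*((-8 + X² + 3*X)*S + X) = 3*(S*(-8 + X² + 3*X) + X) = 3*(X + S*(-8 + X² + 3*X)) = 3*X + 3*S*(-8 + X² + 3*X))
1293*c(G, 2) = 1293*(3*2 + 3*(-⅙)*(-8 + 2² + 3*2)) = 1293*(6 + 3*(-⅙)*(-8 + 4 + 6)) = 1293*(6 + 3*(-⅙)*2) = 1293*(6 - 1) = 1293*5 = 6465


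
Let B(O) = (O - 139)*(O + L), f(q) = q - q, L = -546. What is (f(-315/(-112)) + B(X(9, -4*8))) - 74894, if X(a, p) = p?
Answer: 23944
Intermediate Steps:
f(q) = 0
B(O) = (-546 + O)*(-139 + O) (B(O) = (O - 139)*(O - 546) = (-139 + O)*(-546 + O) = (-546 + O)*(-139 + O))
(f(-315/(-112)) + B(X(9, -4*8))) - 74894 = (0 + (75894 + (-4*8)² - (-2740)*8)) - 74894 = (0 + (75894 + (-32)² - 685*(-32))) - 74894 = (0 + (75894 + 1024 + 21920)) - 74894 = (0 + 98838) - 74894 = 98838 - 74894 = 23944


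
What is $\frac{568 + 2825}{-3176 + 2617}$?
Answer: $- \frac{261}{43} \approx -6.0698$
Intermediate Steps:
$\frac{568 + 2825}{-3176 + 2617} = \frac{3393}{-559} = 3393 \left(- \frac{1}{559}\right) = - \frac{261}{43}$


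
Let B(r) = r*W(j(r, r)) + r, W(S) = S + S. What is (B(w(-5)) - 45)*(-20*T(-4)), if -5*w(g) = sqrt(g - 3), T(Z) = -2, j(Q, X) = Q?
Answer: -9128/5 - 16*I*sqrt(2) ≈ -1825.6 - 22.627*I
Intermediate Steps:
w(g) = -sqrt(-3 + g)/5 (w(g) = -sqrt(g - 3)/5 = -sqrt(-3 + g)/5)
W(S) = 2*S
B(r) = r + 2*r**2 (B(r) = r*(2*r) + r = 2*r**2 + r = r + 2*r**2)
(B(w(-5)) - 45)*(-20*T(-4)) = ((-sqrt(-3 - 5)/5)*(1 + 2*(-sqrt(-3 - 5)/5)) - 45)*(-20*(-2)) = ((-2*I*sqrt(2)/5)*(1 + 2*(-2*I*sqrt(2)/5)) - 45)*40 = ((-2*I*sqrt(2)/5)*(1 - 4*I*sqrt(2)/5) - 45)*40 = (-2*I*sqrt(2)*(1 - 4*I*sqrt(2)/5)/5 - 45)*40 = (-45 - 2*I*sqrt(2)*(1 - 4*I*sqrt(2)/5)/5)*40 = -1800 - 16*I*sqrt(2)*(1 - 4*I*sqrt(2)/5)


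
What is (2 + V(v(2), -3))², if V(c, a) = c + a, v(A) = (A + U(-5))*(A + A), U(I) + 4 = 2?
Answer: 1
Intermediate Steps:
U(I) = -2 (U(I) = -4 + 2 = -2)
v(A) = 2*A*(-2 + A) (v(A) = (A - 2)*(A + A) = (-2 + A)*(2*A) = 2*A*(-2 + A))
V(c, a) = a + c
(2 + V(v(2), -3))² = (2 + (-3 + 2*2*(-2 + 2)))² = (2 + (-3 + 2*2*0))² = (2 + (-3 + 0))² = (2 - 3)² = (-1)² = 1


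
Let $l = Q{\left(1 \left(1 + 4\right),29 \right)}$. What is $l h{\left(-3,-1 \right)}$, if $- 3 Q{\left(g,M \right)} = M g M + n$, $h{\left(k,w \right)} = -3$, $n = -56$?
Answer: $4149$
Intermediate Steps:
$Q{\left(g,M \right)} = \frac{56}{3} - \frac{g M^{2}}{3}$ ($Q{\left(g,M \right)} = - \frac{M g M - 56}{3} = - \frac{g M^{2} - 56}{3} = - \frac{-56 + g M^{2}}{3} = \frac{56}{3} - \frac{g M^{2}}{3}$)
$l = -1383$ ($l = \frac{56}{3} - \frac{1 \left(1 + 4\right) 29^{2}}{3} = \frac{56}{3} - \frac{1}{3} \cdot 1 \cdot 5 \cdot 841 = \frac{56}{3} - \frac{5}{3} \cdot 841 = \frac{56}{3} - \frac{4205}{3} = -1383$)
$l h{\left(-3,-1 \right)} = \left(-1383\right) \left(-3\right) = 4149$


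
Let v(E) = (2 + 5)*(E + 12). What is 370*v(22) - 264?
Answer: 87796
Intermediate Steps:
v(E) = 84 + 7*E (v(E) = 7*(12 + E) = 84 + 7*E)
370*v(22) - 264 = 370*(84 + 7*22) - 264 = 370*(84 + 154) - 264 = 370*238 - 264 = 88060 - 264 = 87796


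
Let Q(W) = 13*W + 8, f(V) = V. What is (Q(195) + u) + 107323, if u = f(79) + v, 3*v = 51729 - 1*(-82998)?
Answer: 154854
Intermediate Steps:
Q(W) = 8 + 13*W
v = 44909 (v = (51729 - 1*(-82998))/3 = (51729 + 82998)/3 = (1/3)*134727 = 44909)
u = 44988 (u = 79 + 44909 = 44988)
(Q(195) + u) + 107323 = ((8 + 13*195) + 44988) + 107323 = ((8 + 2535) + 44988) + 107323 = (2543 + 44988) + 107323 = 47531 + 107323 = 154854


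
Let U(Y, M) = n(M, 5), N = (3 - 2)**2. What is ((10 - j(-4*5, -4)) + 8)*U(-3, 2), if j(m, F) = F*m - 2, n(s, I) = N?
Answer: -60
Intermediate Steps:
N = 1 (N = 1**2 = 1)
n(s, I) = 1
U(Y, M) = 1
j(m, F) = -2 + F*m
((10 - j(-4*5, -4)) + 8)*U(-3, 2) = ((10 - (-2 - (-16)*5)) + 8)*1 = ((10 - (-2 - 4*(-20))) + 8)*1 = ((10 - (-2 + 80)) + 8)*1 = ((10 - 1*78) + 8)*1 = ((10 - 78) + 8)*1 = (-68 + 8)*1 = -60*1 = -60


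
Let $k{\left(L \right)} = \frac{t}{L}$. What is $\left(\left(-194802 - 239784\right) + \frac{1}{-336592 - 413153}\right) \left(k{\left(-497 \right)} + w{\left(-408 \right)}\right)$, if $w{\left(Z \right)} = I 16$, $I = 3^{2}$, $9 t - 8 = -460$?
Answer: $- \frac{210017437663566044}{3353609385} \approx -6.2624 \cdot 10^{7}$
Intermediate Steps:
$t = - \frac{452}{9}$ ($t = \frac{8}{9} + \frac{1}{9} \left(-460\right) = \frac{8}{9} - \frac{460}{9} = - \frac{452}{9} \approx -50.222$)
$I = 9$
$w{\left(Z \right)} = 144$ ($w{\left(Z \right)} = 9 \cdot 16 = 144$)
$k{\left(L \right)} = - \frac{452}{9 L}$
$\left(\left(-194802 - 239784\right) + \frac{1}{-336592 - 413153}\right) \left(k{\left(-497 \right)} + w{\left(-408 \right)}\right) = \left(\left(-194802 - 239784\right) + \frac{1}{-336592 - 413153}\right) \left(- \frac{452}{9 \left(-497\right)} + 144\right) = \left(\left(-194802 - 239784\right) + \frac{1}{-749745}\right) \left(\left(- \frac{452}{9}\right) \left(- \frac{1}{497}\right) + 144\right) = \left(-434586 - \frac{1}{749745}\right) \left(\frac{452}{4473} + 144\right) = \left(- \frac{325828680571}{749745}\right) \frac{644564}{4473} = - \frac{210017437663566044}{3353609385}$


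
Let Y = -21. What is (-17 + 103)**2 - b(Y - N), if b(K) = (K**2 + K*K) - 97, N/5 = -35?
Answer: -39939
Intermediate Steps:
N = -175 (N = 5*(-35) = -175)
b(K) = -97 + 2*K**2 (b(K) = (K**2 + K**2) - 97 = 2*K**2 - 97 = -97 + 2*K**2)
(-17 + 103)**2 - b(Y - N) = (-17 + 103)**2 - (-97 + 2*(-21 - 1*(-175))**2) = 86**2 - (-97 + 2*(-21 + 175)**2) = 7396 - (-97 + 2*154**2) = 7396 - (-97 + 2*23716) = 7396 - (-97 + 47432) = 7396 - 1*47335 = 7396 - 47335 = -39939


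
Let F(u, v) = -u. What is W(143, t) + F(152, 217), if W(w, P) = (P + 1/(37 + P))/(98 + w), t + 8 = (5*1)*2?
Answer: -1428569/9399 ≈ -151.99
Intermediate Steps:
t = 2 (t = -8 + (5*1)*2 = -8 + 5*2 = -8 + 10 = 2)
W(w, P) = (P + 1/(37 + P))/(98 + w)
W(143, t) + F(152, 217) = (1 + 2² + 37*2)/(3626 + 37*143 + 98*2 + 2*143) - 1*152 = (1 + 4 + 74)/(3626 + 5291 + 196 + 286) - 152 = 79/9399 - 152 = -1428569/9399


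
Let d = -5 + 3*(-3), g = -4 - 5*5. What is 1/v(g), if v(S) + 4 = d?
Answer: -1/18 ≈ -0.055556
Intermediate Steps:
g = -29 (g = -4 - 25 = -29)
d = -14 (d = -5 - 9 = -14)
v(S) = -18 (v(S) = -4 - 14 = -18)
1/v(g) = 1/(-18) = -1/18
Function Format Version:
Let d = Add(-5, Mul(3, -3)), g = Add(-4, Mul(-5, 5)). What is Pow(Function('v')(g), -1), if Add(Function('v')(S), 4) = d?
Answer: Rational(-1, 18) ≈ -0.055556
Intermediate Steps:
g = -29 (g = Add(-4, -25) = -29)
d = -14 (d = Add(-5, -9) = -14)
Function('v')(S) = -18 (Function('v')(S) = Add(-4, -14) = -18)
Pow(Function('v')(g), -1) = Pow(-18, -1) = Rational(-1, 18)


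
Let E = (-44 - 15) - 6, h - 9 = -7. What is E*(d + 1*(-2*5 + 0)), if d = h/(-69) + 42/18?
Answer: 11505/23 ≈ 500.22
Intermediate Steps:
h = 2 (h = 9 - 7 = 2)
E = -65 (E = -59 - 6 = -65)
d = 53/23 (d = 2/(-69) + 42/18 = 2*(-1/69) + 42*(1/18) = -2/69 + 7/3 = 53/23 ≈ 2.3043)
E*(d + 1*(-2*5 + 0)) = -65*(53/23 + 1*(-2*5 + 0)) = -65*(53/23 + 1*(-10 + 0)) = -65*(53/23 + 1*(-10)) = -65*(53/23 - 10) = -65*(-177/23) = 11505/23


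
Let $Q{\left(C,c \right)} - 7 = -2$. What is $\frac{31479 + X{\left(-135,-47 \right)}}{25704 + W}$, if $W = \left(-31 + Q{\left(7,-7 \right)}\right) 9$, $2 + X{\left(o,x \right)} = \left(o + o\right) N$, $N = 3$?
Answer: $\frac{30667}{25470} \approx 1.204$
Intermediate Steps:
$Q{\left(C,c \right)} = 5$ ($Q{\left(C,c \right)} = 7 - 2 = 5$)
$X{\left(o,x \right)} = -2 + 6 o$ ($X{\left(o,x \right)} = -2 + \left(o + o\right) 3 = -2 + 2 o 3 = -2 + 6 o$)
$W = -234$ ($W = \left(-31 + 5\right) 9 = \left(-26\right) 9 = -234$)
$\frac{31479 + X{\left(-135,-47 \right)}}{25704 + W} = \frac{31479 + \left(-2 + 6 \left(-135\right)\right)}{25704 - 234} = \frac{31479 - 812}{25470} = \left(31479 - 812\right) \frac{1}{25470} = 30667 \cdot \frac{1}{25470} = \frac{30667}{25470}$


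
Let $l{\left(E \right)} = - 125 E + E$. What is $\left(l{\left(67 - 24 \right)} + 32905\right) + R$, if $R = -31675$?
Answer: $-4102$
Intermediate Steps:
$l{\left(E \right)} = - 124 E$
$\left(l{\left(67 - 24 \right)} + 32905\right) + R = \left(- 124 \left(67 - 24\right) + 32905\right) - 31675 = \left(\left(-124\right) 43 + 32905\right) - 31675 = \left(-5332 + 32905\right) - 31675 = 27573 - 31675 = -4102$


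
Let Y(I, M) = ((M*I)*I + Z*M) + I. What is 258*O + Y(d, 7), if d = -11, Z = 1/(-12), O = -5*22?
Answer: -330535/12 ≈ -27545.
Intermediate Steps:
O = -110
Z = -1/12 (Z = 1*(-1/12) = -1/12 ≈ -0.083333)
Y(I, M) = I - M/12 + M*I**2 (Y(I, M) = ((M*I)*I - M/12) + I = ((I*M)*I - M/12) + I = (M*I**2 - M/12) + I = (-M/12 + M*I**2) + I = I - M/12 + M*I**2)
258*O + Y(d, 7) = 258*(-110) + (-11 - 1/12*7 + 7*(-11)**2) = -28380 + (-11 - 7/12 + 7*121) = -28380 + (-11 - 7/12 + 847) = -28380 + 10025/12 = -330535/12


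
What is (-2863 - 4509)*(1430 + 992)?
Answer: -17854984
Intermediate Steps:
(-2863 - 4509)*(1430 + 992) = -7372*2422 = -17854984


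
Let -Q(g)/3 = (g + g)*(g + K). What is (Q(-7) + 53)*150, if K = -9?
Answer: -92850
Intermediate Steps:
Q(g) = -6*g*(-9 + g) (Q(g) = -3*(g + g)*(g - 9) = -3*2*g*(-9 + g) = -6*g*(-9 + g))
(Q(-7) + 53)*150 = (6*(-7)*(9 - 1*(-7)) + 53)*150 = (6*(-7)*(9 + 7) + 53)*150 = (6*(-7)*16 + 53)*150 = (-672 + 53)*150 = -619*150 = -92850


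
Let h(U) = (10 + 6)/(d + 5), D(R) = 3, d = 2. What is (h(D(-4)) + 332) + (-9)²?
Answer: 2907/7 ≈ 415.29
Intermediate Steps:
h(U) = 16/7 (h(U) = (10 + 6)/(2 + 5) = 16/7)
(h(D(-4)) + 332) + (-9)² = (16/7 + 332) + (-9)² = 2340/7 + 81 = 2907/7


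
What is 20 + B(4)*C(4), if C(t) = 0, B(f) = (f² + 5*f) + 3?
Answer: 20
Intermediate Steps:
B(f) = 3 + f² + 5*f
20 + B(4)*C(4) = 20 + (3 + 4² + 5*4)*0 = 20 + (3 + 16 + 20)*0 = 20 + 39*0 = 20 + 0 = 20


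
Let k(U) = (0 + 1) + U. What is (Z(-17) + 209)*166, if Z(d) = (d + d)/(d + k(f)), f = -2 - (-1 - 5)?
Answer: 105493/3 ≈ 35164.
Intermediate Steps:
f = 4 (f = -2 - 1*(-6) = -2 + 6 = 4)
k(U) = 1 + U
Z(d) = 2*d/(5 + d) (Z(d) = (d + d)/(d + (1 + 4)) = (2*d)/(d + 5) = (2*d)/(5 + d) = 2*d/(5 + d))
(Z(-17) + 209)*166 = (2*(-17)/(5 - 17) + 209)*166 = (2*(-17)/(-12) + 209)*166 = (2*(-17)*(-1/12) + 209)*166 = (17/6 + 209)*166 = (1271/6)*166 = 105493/3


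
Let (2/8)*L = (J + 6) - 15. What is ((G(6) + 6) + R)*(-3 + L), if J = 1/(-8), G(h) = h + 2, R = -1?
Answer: -1027/2 ≈ -513.50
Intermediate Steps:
G(h) = 2 + h
J = -⅛ ≈ -0.12500
L = -73/2 (L = 4*((-⅛ + 6) - 15) = 4*(47/8 - 15) = 4*(-73/8) = -73/2 ≈ -36.500)
((G(6) + 6) + R)*(-3 + L) = (((2 + 6) + 6) - 1)*(-3 - 73/2) = ((8 + 6) - 1)*(-79/2) = (14 - 1)*(-79/2) = 13*(-79/2) = -1027/2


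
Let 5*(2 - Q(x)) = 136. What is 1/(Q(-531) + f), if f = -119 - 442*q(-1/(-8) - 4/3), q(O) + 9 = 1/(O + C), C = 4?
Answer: 335/1231283 ≈ 0.00027207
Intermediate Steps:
Q(x) = -126/5 (Q(x) = 2 - ⅕*136 = 2 - 136/5 = -126/5)
q(O) = -9 + 1/(4 + O) (q(O) = -9 + 1/(O + 4) = -9 + 1/(4 + O))
f = 247945/67 (f = -119 - 442*(-35 - 9*(-1/(-8) - 4/3))/(4 + (-1/(-8) - 4/3)) = -119 - 442*(-35 - 9*(-1*(-⅛) - 4*⅓))/(4 + (-1*(-⅛) - 4*⅓)) = -119 - 442*(-35 - 9*(⅛ - 4/3))/(4 + (⅛ - 4/3)) = -119 - 442*(-35 - 9*(-29/24))/(4 - 29/24) = -119 - 442*(-35 + 87/8)/67/24 = -119 - 10608*(-193)/(67*8) = -119 - 442*(-579/67) = -119 + 255918/67 = 247945/67 ≈ 3700.7)
1/(Q(-531) + f) = 1/(-126/5 + 247945/67) = 1/(1231283/335) = 335/1231283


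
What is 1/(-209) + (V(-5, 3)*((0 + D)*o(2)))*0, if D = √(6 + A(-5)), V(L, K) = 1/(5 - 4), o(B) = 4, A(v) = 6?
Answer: -1/209 ≈ -0.0047847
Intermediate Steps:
V(L, K) = 1 (V(L, K) = 1/1 = 1)
D = 2*√3 (D = √(6 + 6) = √12 = 2*√3 ≈ 3.4641)
1/(-209) + (V(-5, 3)*((0 + D)*o(2)))*0 = 1/(-209) + (1*((0 + 2*√3)*4))*0 = -1/209 + (1*((2*√3)*4))*0 = -1/209 + (1*(8*√3))*0 = -1/209 + (8*√3)*0 = -1/209 + 0 = -1/209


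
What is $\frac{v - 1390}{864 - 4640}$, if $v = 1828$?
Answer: $- \frac{219}{1888} \approx -0.116$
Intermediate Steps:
$\frac{v - 1390}{864 - 4640} = \frac{1828 - 1390}{864 - 4640} = \frac{438}{-3776} = 438 \left(- \frac{1}{3776}\right) = - \frac{219}{1888}$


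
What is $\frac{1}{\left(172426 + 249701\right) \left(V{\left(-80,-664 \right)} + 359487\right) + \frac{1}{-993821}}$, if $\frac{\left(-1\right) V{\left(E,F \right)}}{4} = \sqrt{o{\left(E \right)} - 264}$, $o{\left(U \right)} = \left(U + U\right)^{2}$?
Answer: $\frac{37469911602463106937247}{5686010106388703301933462957643780} + \frac{416926471360167207 \sqrt{6334}}{2843005053194351650966731478821890} \approx 6.6015 \cdot 10^{-12}$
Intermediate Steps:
$o{\left(U \right)} = 4 U^{2}$ ($o{\left(U \right)} = \left(2 U\right)^{2} = 4 U^{2}$)
$V{\left(E,F \right)} = - 4 \sqrt{-264 + 4 E^{2}}$ ($V{\left(E,F \right)} = - 4 \sqrt{4 E^{2} - 264} = - 4 \sqrt{-264 + 4 E^{2}}$)
$\frac{1}{\left(172426 + 249701\right) \left(V{\left(-80,-664 \right)} + 359487\right) + \frac{1}{-993821}} = \frac{1}{\left(172426 + 249701\right) \left(- 8 \sqrt{-66 + \left(-80\right)^{2}} + 359487\right) + \frac{1}{-993821}} = \frac{1}{422127 \left(- 8 \sqrt{-66 + 6400} + 359487\right) - \frac{1}{993821}} = \frac{1}{422127 \left(- 8 \sqrt{6334} + 359487\right) - \frac{1}{993821}} = \frac{1}{422127 \left(359487 - 8 \sqrt{6334}\right) - \frac{1}{993821}} = \frac{1}{\left(151749168849 - 3377016 \sqrt{6334}\right) - \frac{1}{993821}} = \frac{1}{\frac{150811510734682028}{993821} - 3377016 \sqrt{6334}}$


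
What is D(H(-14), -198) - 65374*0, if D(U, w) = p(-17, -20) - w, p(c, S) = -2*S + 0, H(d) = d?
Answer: 238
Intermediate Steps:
p(c, S) = -2*S
D(U, w) = 40 - w (D(U, w) = -2*(-20) - w = 40 - w)
D(H(-14), -198) - 65374*0 = (40 - 1*(-198)) - 65374*0 = (40 + 198) + 0 = 238 + 0 = 238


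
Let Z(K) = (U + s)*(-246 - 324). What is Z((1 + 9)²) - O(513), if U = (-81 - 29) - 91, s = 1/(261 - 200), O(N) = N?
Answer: 6956907/61 ≈ 1.1405e+5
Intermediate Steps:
s = 1/61 ≈ 0.016393
U = -201 (U = -110 - 91 = -201)
Z(K) = 6988200/61 (Z(K) = (-201 + 1/61)*(-246 - 324) = -12260/61*(-570) = 6988200/61)
Z((1 + 9)²) - O(513) = 6988200/61 - 1*513 = 6988200/61 - 513 = 6956907/61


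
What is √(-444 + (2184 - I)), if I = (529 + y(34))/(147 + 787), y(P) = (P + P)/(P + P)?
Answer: √379351105/467 ≈ 41.706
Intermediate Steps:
y(P) = 1 (y(P) = (2*P)/((2*P)) = (2*P)*(1/(2*P)) = 1)
I = 265/467 (I = (529 + 1)/(147 + 787) = 530/934 = 530*(1/934) = 265/467 ≈ 0.56745)
√(-444 + (2184 - I)) = √(-444 + (2184 - 1*265/467)) = √(-444 + (2184 - 265/467)) = √(-444 + 1019663/467) = √(812315/467) = √379351105/467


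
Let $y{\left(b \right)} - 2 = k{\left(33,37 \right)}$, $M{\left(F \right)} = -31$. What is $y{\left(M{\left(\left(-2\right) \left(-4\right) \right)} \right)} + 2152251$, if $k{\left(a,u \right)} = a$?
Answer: $2152286$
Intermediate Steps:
$y{\left(b \right)} = 35$ ($y{\left(b \right)} = 2 + 33 = 35$)
$y{\left(M{\left(\left(-2\right) \left(-4\right) \right)} \right)} + 2152251 = 35 + 2152251 = 2152286$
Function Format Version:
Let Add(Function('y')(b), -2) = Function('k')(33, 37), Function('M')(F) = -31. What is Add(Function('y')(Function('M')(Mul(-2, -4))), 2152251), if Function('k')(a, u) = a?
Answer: 2152286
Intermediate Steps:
Function('y')(b) = 35 (Function('y')(b) = Add(2, 33) = 35)
Add(Function('y')(Function('M')(Mul(-2, -4))), 2152251) = Add(35, 2152251) = 2152286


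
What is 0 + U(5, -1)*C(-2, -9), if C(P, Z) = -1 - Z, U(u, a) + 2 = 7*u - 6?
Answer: 216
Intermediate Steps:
U(u, a) = -8 + 7*u (U(u, a) = -2 + (7*u - 6) = -2 + (-6 + 7*u) = -8 + 7*u)
0 + U(5, -1)*C(-2, -9) = 0 + (-8 + 7*5)*(-1 - 1*(-9)) = 0 + (-8 + 35)*(-1 + 9) = 0 + 27*8 = 0 + 216 = 216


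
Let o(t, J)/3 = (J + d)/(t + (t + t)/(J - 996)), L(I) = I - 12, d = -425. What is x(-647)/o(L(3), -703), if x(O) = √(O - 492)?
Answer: 1697*I*√1139/638824 ≈ 0.089653*I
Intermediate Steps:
x(O) = √(-492 + O)
L(I) = -12 + I
o(t, J) = 3*(-425 + J)/(t + 2*t/(-996 + J)) (o(t, J) = 3*((J - 425)/(t + (t + t)/(J - 996))) = 3*((-425 + J)/(t + (2*t)/(-996 + J))) = 3*((-425 + J)/(t + 2*t/(-996 + J))) = 3*(-425 + J)/(t + 2*t/(-996 + J)))
x(-647)/o(L(3), -703) = √(-492 - 647)/((3*(423300 + (-703)² - 1421*(-703))/((-12 + 3)*(-994 - 703)))) = √(-1139)/((3*(423300 + 494209 + 998963)/(-9*(-1697)))) = (I*√1139)/((3*(-⅑)*(-1/1697)*1916472)) = (I*√1139)/(638824/1697) = (I*√1139)*(1697/638824) = 1697*I*√1139/638824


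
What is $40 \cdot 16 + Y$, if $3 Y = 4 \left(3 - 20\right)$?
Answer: $\frac{1852}{3} \approx 617.33$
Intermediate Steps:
$Y = - \frac{68}{3}$ ($Y = \frac{4 \left(3 - 20\right)}{3} = \frac{4 \left(-17\right)}{3} = \frac{1}{3} \left(-68\right) = - \frac{68}{3} \approx -22.667$)
$40 \cdot 16 + Y = 40 \cdot 16 - \frac{68}{3} = 640 - \frac{68}{3} = \frac{1852}{3}$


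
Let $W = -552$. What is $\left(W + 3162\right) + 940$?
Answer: $3550$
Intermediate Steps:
$\left(W + 3162\right) + 940 = \left(-552 + 3162\right) + 940 = 2610 + 940 = 3550$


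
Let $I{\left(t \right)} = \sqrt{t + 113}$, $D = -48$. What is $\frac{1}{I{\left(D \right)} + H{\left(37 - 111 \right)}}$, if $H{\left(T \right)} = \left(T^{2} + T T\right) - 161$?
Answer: $\frac{10791}{116445616} - \frac{\sqrt{65}}{116445616} \approx 9.2601 \cdot 10^{-5}$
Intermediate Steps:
$I{\left(t \right)} = \sqrt{113 + t}$
$H{\left(T \right)} = -161 + 2 T^{2}$ ($H{\left(T \right)} = \left(T^{2} + T^{2}\right) - 161 = 2 T^{2} - 161 = -161 + 2 T^{2}$)
$\frac{1}{I{\left(D \right)} + H{\left(37 - 111 \right)}} = \frac{1}{\sqrt{113 - 48} - \left(161 - 2 \left(37 - 111\right)^{2}\right)} = \frac{1}{\sqrt{65} - \left(161 - 2 \left(37 - 111\right)^{2}\right)} = \frac{1}{\sqrt{65} - \left(161 - 2 \left(-74\right)^{2}\right)} = \frac{1}{\sqrt{65} + \left(-161 + 2 \cdot 5476\right)} = \frac{1}{\sqrt{65} + \left(-161 + 10952\right)} = \frac{1}{\sqrt{65} + 10791} = \frac{1}{10791 + \sqrt{65}}$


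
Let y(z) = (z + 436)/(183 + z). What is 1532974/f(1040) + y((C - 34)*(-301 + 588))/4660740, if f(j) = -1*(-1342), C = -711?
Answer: 763178234948197469/668103432353280 ≈ 1142.3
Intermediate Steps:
y(z) = (436 + z)/(183 + z)
f(j) = 1342
1532974/f(1040) + y((C - 34)*(-301 + 588))/4660740 = 1532974/1342 + ((436 + (-711 - 34)*(-301 + 588))/(183 + (-711 - 34)*(-301 + 588)))/4660740 = 1532974*(1/1342) + ((436 - 745*287)/(183 - 745*287))*(1/4660740) = 766487/671 + ((436 - 213815)/(183 - 213815))*(1/4660740) = 766487/671 + (-213379/(-213632))*(1/4660740) = 766487/671 - 1/213632*(-213379)*(1/4660740) = 766487/671 + (213379/213632)*(1/4660740) = 766487/671 + 213379/995683207680 = 763178234948197469/668103432353280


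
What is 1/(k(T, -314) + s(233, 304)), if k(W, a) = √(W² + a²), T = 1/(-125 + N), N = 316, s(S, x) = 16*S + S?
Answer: 144501241/568772534924 - 191*√3596880677/568772534924 ≈ 0.00023392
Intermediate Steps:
s(S, x) = 17*S
T = 1/191 (T = 1/(-125 + 316) = 1/191 ≈ 0.0052356)
1/(k(T, -314) + s(233, 304)) = 1/(√((1/191)² + (-314)²) + 17*233) = 1/(√(1/36481 + 98596) + 3961) = 1/(√(3596880677/36481) + 3961) = 1/(√3596880677/191 + 3961) = 1/(3961 + √3596880677/191)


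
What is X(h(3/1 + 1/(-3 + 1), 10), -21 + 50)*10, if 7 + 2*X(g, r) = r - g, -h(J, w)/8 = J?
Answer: 210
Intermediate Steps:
h(J, w) = -8*J
X(g, r) = -7/2 + r/2 - g/2 (X(g, r) = -7/2 + (r - g)/2 = -7/2 + (r/2 - g/2) = -7/2 + r/2 - g/2)
X(h(3/1 + 1/(-3 + 1), 10), -21 + 50)*10 = (-7/2 + (-21 + 50)/2 - (-4)*(3/1 + 1/(-3 + 1)))*10 = (-7/2 + (1/2)*29 - (-4)*(3*1 + 1/(-2)))*10 = (-7/2 + 29/2 - (-4)*(3 + 1*(-1/2)))*10 = (-7/2 + 29/2 - (-4)*(3 - 1/2))*10 = (-7/2 + 29/2 - (-4)*5/2)*10 = (-7/2 + 29/2 - 1/2*(-20))*10 = (-7/2 + 29/2 + 10)*10 = 21*10 = 210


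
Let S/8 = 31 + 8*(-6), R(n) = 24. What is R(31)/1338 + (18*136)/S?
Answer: -4010/223 ≈ -17.982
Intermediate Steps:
S = -136 (S = 8*(31 + 8*(-6)) = 8*(31 - 48) = 8*(-17) = -136)
R(31)/1338 + (18*136)/S = 24/1338 + (18*136)/(-136) = 24*(1/1338) + 2448*(-1/136) = 4/223 - 18 = -4010/223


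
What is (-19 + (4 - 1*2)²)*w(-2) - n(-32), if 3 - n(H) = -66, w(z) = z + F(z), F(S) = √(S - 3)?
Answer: -39 - 15*I*√5 ≈ -39.0 - 33.541*I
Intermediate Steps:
F(S) = √(-3 + S)
w(z) = z + √(-3 + z)
n(H) = 69 (n(H) = 3 - 1*(-66) = 3 + 66 = 69)
(-19 + (4 - 1*2)²)*w(-2) - n(-32) = (-19 + (4 - 1*2)²)*(-2 + √(-3 - 2)) - 1*69 = (-19 + (4 - 2)²)*(-2 + √(-5)) - 69 = (-19 + 2²)*(-2 + I*√5) - 69 = (-19 + 4)*(-2 + I*√5) - 69 = -15*(-2 + I*√5) - 69 = (30 - 15*I*√5) - 69 = -39 - 15*I*√5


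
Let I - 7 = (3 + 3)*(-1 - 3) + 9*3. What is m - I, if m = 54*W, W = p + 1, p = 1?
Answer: 98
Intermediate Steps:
W = 2 (W = 1 + 1 = 2)
I = 10 (I = 7 + ((3 + 3)*(-1 - 3) + 9*3) = 7 + (6*(-4) + 27) = 7 + (-24 + 27) = 7 + 3 = 10)
m = 108 (m = 54*2 = 108)
m - I = 108 - 1*10 = 108 - 10 = 98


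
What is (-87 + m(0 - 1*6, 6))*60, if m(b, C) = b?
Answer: -5580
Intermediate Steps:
(-87 + m(0 - 1*6, 6))*60 = (-87 + (0 - 1*6))*60 = (-87 + (0 - 6))*60 = (-87 - 6)*60 = -93*60 = -5580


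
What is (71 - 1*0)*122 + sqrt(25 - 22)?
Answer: 8662 + sqrt(3) ≈ 8663.7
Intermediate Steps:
(71 - 1*0)*122 + sqrt(25 - 22) = (71 + 0)*122 + sqrt(3) = 71*122 + sqrt(3) = 8662 + sqrt(3)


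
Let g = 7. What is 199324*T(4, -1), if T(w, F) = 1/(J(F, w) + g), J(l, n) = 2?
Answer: 199324/9 ≈ 22147.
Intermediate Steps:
T(w, F) = ⅑ (T(w, F) = 1/(2 + 7) = 1/9 = ⅑)
199324*T(4, -1) = 199324*(⅑) = 199324/9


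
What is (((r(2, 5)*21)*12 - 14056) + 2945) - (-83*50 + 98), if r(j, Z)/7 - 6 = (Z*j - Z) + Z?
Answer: 21165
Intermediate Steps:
r(j, Z) = 42 + 7*Z*j (r(j, Z) = 42 + 7*((Z*j - Z) + Z) = 42 + 7*((-Z + Z*j) + Z) = 42 + 7*(Z*j) = 42 + 7*Z*j)
(((r(2, 5)*21)*12 - 14056) + 2945) - (-83*50 + 98) = ((((42 + 7*5*2)*21)*12 - 14056) + 2945) - (-83*50 + 98) = ((((42 + 70)*21)*12 - 14056) + 2945) - (-4150 + 98) = (((112*21)*12 - 14056) + 2945) - 1*(-4052) = ((2352*12 - 14056) + 2945) + 4052 = ((28224 - 14056) + 2945) + 4052 = (14168 + 2945) + 4052 = 17113 + 4052 = 21165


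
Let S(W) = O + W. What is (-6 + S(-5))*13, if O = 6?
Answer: -65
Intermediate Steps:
S(W) = 6 + W
(-6 + S(-5))*13 = (-6 + (6 - 5))*13 = (-6 + 1)*13 = -5*13 = -65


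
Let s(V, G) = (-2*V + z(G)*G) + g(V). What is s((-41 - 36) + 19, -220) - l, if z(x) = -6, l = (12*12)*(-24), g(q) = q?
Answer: 4834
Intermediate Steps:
l = -3456 (l = 144*(-24) = -3456)
s(V, G) = -V - 6*G (s(V, G) = (-2*V - 6*G) + V = (-6*G - 2*V) + V = -V - 6*G)
s((-41 - 36) + 19, -220) - l = (-((-41 - 36) + 19) - 6*(-220)) - 1*(-3456) = (-(-77 + 19) + 1320) + 3456 = (-1*(-58) + 1320) + 3456 = (58 + 1320) + 3456 = 1378 + 3456 = 4834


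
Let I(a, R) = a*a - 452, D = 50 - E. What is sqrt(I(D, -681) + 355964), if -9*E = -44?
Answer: 2*sqrt(7240327)/9 ≈ 597.95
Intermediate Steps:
E = 44/9 (E = -1/9*(-44) = 44/9 ≈ 4.8889)
D = 406/9 (D = 50 - 1*44/9 = 50 - 44/9 = 406/9 ≈ 45.111)
I(a, R) = -452 + a**2 (I(a, R) = a**2 - 452 = -452 + a**2)
sqrt(I(D, -681) + 355964) = sqrt((-452 + (406/9)**2) + 355964) = sqrt((-452 + 164836/81) + 355964) = sqrt(128224/81 + 355964) = sqrt(28961308/81) = 2*sqrt(7240327)/9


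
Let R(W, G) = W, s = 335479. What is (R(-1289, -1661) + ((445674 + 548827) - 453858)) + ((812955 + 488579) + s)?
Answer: 2176367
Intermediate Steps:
(R(-1289, -1661) + ((445674 + 548827) - 453858)) + ((812955 + 488579) + s) = (-1289 + ((445674 + 548827) - 453858)) + ((812955 + 488579) + 335479) = (-1289 + (994501 - 453858)) + (1301534 + 335479) = (-1289 + 540643) + 1637013 = 539354 + 1637013 = 2176367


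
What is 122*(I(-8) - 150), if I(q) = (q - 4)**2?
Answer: -732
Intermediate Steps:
I(q) = (-4 + q)**2
122*(I(-8) - 150) = 122*((-4 - 8)**2 - 150) = 122*((-12)**2 - 150) = 122*(144 - 150) = 122*(-6) = -732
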